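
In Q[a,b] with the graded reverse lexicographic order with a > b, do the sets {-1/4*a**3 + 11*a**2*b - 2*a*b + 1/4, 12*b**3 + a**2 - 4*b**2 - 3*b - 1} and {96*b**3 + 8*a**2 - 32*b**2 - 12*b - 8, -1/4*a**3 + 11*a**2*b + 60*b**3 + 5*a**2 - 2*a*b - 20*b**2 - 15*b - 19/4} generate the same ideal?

No, the ideals differ.

Equality of ideals is decidable: compute both reduced Gröbner bases (unique for the ordering) and check whether they agree.
Buchberger on the first generating set:
f_1 = -1/4*a**3 + 11*a**2*b - 2*a*b + 1/4, LT = a**3.
f_2 = 12*b**3 + a**2 - 4*b**2 - 3*b - 1, LT = b**3.

The S-polynomials (S(f_1,f_2)) all reduce to 0 modulo the current basis, so we have a Gröbner basis.
Inter-reduce: drop elements whose leading term is divisible by another's, tail-reduce, and make monic.
Reduced Gröbner basis: {a**3 - 44*a**2*b + 8*a*b - 1, b**3 + 1/12*a**2 - 1/3*b**2 - 1/4*b - 1/12}.

Buchberger on the second generating set:
h_1 = 96*b**3 + 8*a**2 - 32*b**2 - 12*b - 8, LT = b**3.
h_2 = -1/4*a**3 + 11*a**2*b + 60*b**3 + 5*a**2 - 2*a*b - 20*b**2 - 15*b - 19/4, LT = a**3.

The S-polynomials (S(h_1,h_2)) all reduce to 0 modulo the current basis, so we have a Gröbner basis.
Inter-reduce: drop elements whose leading term is divisible by another's, tail-reduce, and make monic.
Reduced Gröbner basis: {a**3 - 44*a**2*b + 8*a*b + 30*b - 1, b**3 + 1/12*a**2 - 1/3*b**2 - 1/8*b - 1/12}.

Since the reduced bases disagree, the two ideals are not the same.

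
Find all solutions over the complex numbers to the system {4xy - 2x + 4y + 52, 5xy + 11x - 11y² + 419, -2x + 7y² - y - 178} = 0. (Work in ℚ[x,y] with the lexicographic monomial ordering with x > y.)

Compute a lex Gröbner basis by Buchberger's algorithm.
f_1 = 4xy - 2x + 4y + 52, LT = xy.
f_2 = 5xy + 11x - 11y² + 419, LT = xy.
f_3 = -2x + 7y² - y - 178, LT = x.

S(f_1,f_2): lcm = xy. S = -27/10x + 11/5y² + y - 354/5.
  leading term x: subtract (27/20)·f_3 from -27/10x + 11/5y² + y - 354/5 → -29/4y² + 47/20y + 339/2
  leading term y²: no divisor's leading term divides it; move -29/4y² to the remainder.
  leading term y: no divisor's leading term divides it; move 47/20y to the remainder.
  leading term 1: no divisor's leading term divides it; move 339/2 to the remainder.
  remainder -29/4y² + 47/20y + 339/2 ≠ 0; add h_4 = -29/4y² + 47/20y + 339/2 to the basis.

S(f_1,f_3): lcm = xy. S = -½x + 7/2y³ - ½y² - 88y + 13.
  leading term x: subtract (¼)·f_3 from -½x + 7/2y³ - ½y² - 88y + 13 → 7/2y³ - 9/4y² - 351/4y + 115/2
  leading term y³: subtract (-14/29y)·h_4 from 7/2y³ - 9/4y² - 351/4y + 115/2 → -647/580y² - 687/116y + 115/2
  leading term y²: subtract (647/4205)·h_4 from -647/580y² - 687/116y + 115/2 → -132121/21025y + 132121/4205
  leading term y: no divisor's leading term divides it; move -132121/21025y to the remainder.
  leading term 1: no divisor's leading term divides it; move 132121/4205 to the remainder.
  remainder -132121/21025y + 132121/4205 ≠ 0; add h_5 = -132121/21025y + 132121/4205 to the basis.

The other S-polynomials (S(f_2,f_3), S(f_1,h_4), S(f_2,h_4), S(f_3,h_4), S(f_1,h_5), S(f_2,h_5), S(f_3,h_5), S(h_4,h_5)) all reduce to 0 modulo the current basis, so we have a Gröbner basis.
Inter-reduce: drop elements whose leading term is divisible by another's, tail-reduce, and make monic.
Reduced Gröbner basis: {x + 4, y - 5}.

Since the basis is lex-ordered, y - 5 is univariate in y. Its roots are {5}. Back-substituting each root into the other basis elements fixes the other coordinates.
  y = 5: the earlier basis element becomes x + 4 = 0, giving x = -4 — point (-4, 5).
Check: every point annihilates each of the original generators.

{(-4, 5)}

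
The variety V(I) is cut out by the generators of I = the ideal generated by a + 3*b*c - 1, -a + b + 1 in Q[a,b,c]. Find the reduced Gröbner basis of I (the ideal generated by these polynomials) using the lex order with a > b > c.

f_1 = a + 3*b*c - 1, LT = a.
f_2 = -a + b + 1, LT = a.

S(f_1,f_2): lcm = a. S = 3*b*c + b.
  reduce S modulo (f_1, f_2):
  remainder 3*b*c + b ≠ 0; add g_3 = 3*b*c + b to the basis.

The other S-polynomials (S(f_1,g_3), S(f_2,g_3)) all reduce to 0 modulo the current basis, so we have a Gröbner basis.
Inter-reduce: drop elements whose leading term is divisible by another's, tail-reduce, and make monic.

G = {a - b - 1, b*c + 1/3*b}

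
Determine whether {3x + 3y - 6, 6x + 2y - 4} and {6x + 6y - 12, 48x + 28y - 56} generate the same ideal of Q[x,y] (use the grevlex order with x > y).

Equality of ideals is decidable: compute both reduced Gröbner bases (unique for the ordering) and check whether they agree.
Buchberger on the first generating set:
f_1 = 3x + 3y - 6, LT = x.
f_2 = 6x + 2y - 4, LT = x.

S(f_1,f_2): lcm = x. S = 2/3y - 4/3.
  leading term y: no divisor's leading term divides it; move 2/3y to the remainder.
  leading term 1: no divisor's leading term divides it; move -4/3 to the remainder.
  remainder 2/3y - 4/3 ≠ 0; add g_3 = 2/3y - 4/3 to the basis.

S(f_1,g_3): leading monomials are coprime, so the S-polynomial reduces to 0 (Buchberger's first criterion).
S(f_2,g_3): leading monomials are coprime, so the S-polynomial reduces to 0 (Buchberger's first criterion).
Every S-polynomial of the final basis reduces to 0, so we have a Gröbner basis.
Inter-reduce: drop elements whose leading term is divisible by another's, tail-reduce, and make monic.
Reduced Gröbner basis: {x, y - 2}.

Buchberger on the second generating set:
h_1 = 6x + 6y - 12, LT = x.
h_2 = 48x + 28y - 56, LT = x.

S(h_1,h_2): lcm = x. S = 5/12y - 5/6.
  leading term y: no divisor's leading term divides it; move 5/12y to the remainder.
  leading term 1: no divisor's leading term divides it; move -5/6 to the remainder.
  remainder 5/12y - 5/6 ≠ 0; add k_3 = 5/12y - 5/6 to the basis.

S(h_1,k_3): leading monomials are coprime, so the S-polynomial reduces to 0 (Buchberger's first criterion).
S(h_2,k_3): leading monomials are coprime, so the S-polynomial reduces to 0 (Buchberger's first criterion).
Every S-polynomial of the final basis reduces to 0, so we have a Gröbner basis.
Inter-reduce: drop elements whose leading term is divisible by another's, tail-reduce, and make monic.
Reduced Gröbner basis: {x, y - 2}.

These coincide, so the ideals are equal.

Yes, the ideals are equal.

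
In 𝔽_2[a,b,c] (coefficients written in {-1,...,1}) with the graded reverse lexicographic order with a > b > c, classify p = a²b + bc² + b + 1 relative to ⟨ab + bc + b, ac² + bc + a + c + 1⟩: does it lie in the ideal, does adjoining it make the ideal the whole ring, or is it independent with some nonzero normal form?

Adjoining a²b + bc² + b + 1 makes the ideal the whole ring: the system is inconsistent.

First compute the reduced Gröbner basis of I by Buchberger's algorithm.
f_1 = ab + bc + b, LT = ab.
f_2 = ac² + bc + a + c + 1, LT = ac².

S(f_1,f_2): lcm = abc². S = bc³ + b²c + bc² + ab + bc + b.
  leading term bc³: no divisor's leading term divides it; move bc³ to the remainder.
  leading term b²c: no divisor's leading term divides it; move b²c to the remainder.
  leading term bc²: no divisor's leading term divides it; move bc² to the remainder.
  leading term ab: subtract (1)·f_1 from ab + bc + b → 0
  remainder bc³ + b²c + bc² ≠ 0; add h_3 = bc³ + b²c + bc² to the basis.

S(f_1,h_3): lcm = abc³. S = bc⁴ + ab²c + abc² + bc³.
  leading term bc⁴: subtract (c)·h_3 from bc⁴ + ab²c + abc² + bc³ → ab²c + abc² + b²c²
  leading term ab²c: subtract (bc)·f_1 from ab²c + abc² + b²c² → abc² + b²c
  leading term abc²: subtract (c²)·f_1 from abc² + b²c → bc³ + b²c + bc²
  leading term bc³: subtract (1)·h_3 from bc³ + b²c + bc² → 0
  remainder 0.

S(f_2,h_3): lcm = abc³. S = ab²c + abc² + b²c² + abc + bc² + bc.
  leading term ab²c: subtract (bc)·f_1 from ab²c + abc² + b²c² + abc + bc² + bc → abc² + abc + b²c + bc² + bc
  leading term abc²: subtract (c²)·f_1 from abc² + abc + b²c + bc² + bc → bc³ + abc + b²c + bc
  leading term bc³: subtract (1)·h_3 from bc³ + abc + b²c + bc → abc + bc² + bc
  leading term abc: subtract (c)·f_1 from abc + bc² + bc → 0
  remainder 0.

Every S-polynomial of the final basis reduces to 0, so we have a Gröbner basis.
Inter-reduce: drop elements whose leading term is divisible by another's, tail-reduce, and make monic.
Reduced Gröbner basis: {bc³ + b²c + bc², ac² + bc + a + c + 1, ab + bc + b}.
Label its elements g_1 = bc³ + b²c + bc², g_2 = ac² + bc + a + c + 1, g_3 = ab + bc + b.

Reduce p = a²b + bc² + b + 1 modulo G:
  leading term a²b: subtract (a)·g_3 from a²b + bc² + b + 1 → abc + bc² + ab + b + 1
  leading term abc: subtract (c)·g_3 from abc + bc² + ab + b + 1 → ab + bc + b + 1
  leading term ab: subtract (1)·g_3 from ab + bc + b + 1 → 1
  leading term 1: no divisor's leading term divides it; move 1 to the remainder.
  normal form = 1.
The normal form is nonzero, so p ∉ I. Since p minus its normal form lies in I, I + (p) = I + (r) where r = 1; decide whether this ideal is the whole ring.
Here r = 1 is a nonzero constant, hence a unit: 1 ∈ I + (p), the Gröbner basis of I + (p) is {1}, and the enlarged system has no common solution — adjoining p is inconsistent.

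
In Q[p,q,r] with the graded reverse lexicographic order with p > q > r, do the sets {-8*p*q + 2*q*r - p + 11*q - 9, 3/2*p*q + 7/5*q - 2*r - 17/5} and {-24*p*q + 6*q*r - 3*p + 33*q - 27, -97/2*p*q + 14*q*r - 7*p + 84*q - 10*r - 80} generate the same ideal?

Two ideals are equal iff their reduced Gröbner bases coincide (the reduced basis is unique for a fixed ordering).
Buchberger on the first generating set:
f_1 = -8*p*q + 2*q*r - p + 11*q - 9, LT = p*q.
f_2 = 3/2*p*q + 7/5*q - 2*r - 17/5, LT = p*q.

S(f_1,f_2): lcm = p*q. S = -1/4*q*r + 1/8*p - 277/120*q + 4/3*r + 407/120.
  leading term q*r: no divisor's leading term divides it; move -1/4*q*r to the remainder.
  leading term p: no divisor's leading term divides it; move 1/8*p to the remainder.
  leading term q: no divisor's leading term divides it; move -277/120*q to the remainder.
  leading term r: no divisor's leading term divides it; move 4/3*r to the remainder.
  leading term 1: no divisor's leading term divides it; move 407/120 to the remainder.
  remainder -1/4*q*r + 1/8*p - 277/120*q + 4/3*r + 407/120 ≠ 0; add g_3 = -1/4*q*r + 1/8*p - 277/120*q + 4/3*r + 407/120 to the basis.

S(f_1,g_3): lcm = p*q*r. S = -1/4*q*r**2 + 1/2*p**2 - 277/30*p*q + 131/24*p*r - 11/8*q*r + 407/30*p + 9/8*r.
  leading term q*r**2: subtract (r)·g_3 from -1/4*q*r**2 + 1/2*p**2 - 277/30*p*q + 131/24*p*r - 11/8*q*r + 407/30*p + 9/8*r → 1/2*p**2 - 277/30*p*q + 16/3*p*r + 14/15*q*r - 4/3*r**2 + 407/30*p - 34/15*r
  leading term p**2: no divisor's leading term divides it; move 1/2*p**2 to the remainder.
  leading term p*q: subtract (277/240)·f_1 from -277/30*p*q + 16/3*p*r + 14/15*q*r - 4/3*r**2 + 407/30*p - 34/15*r → 16/3*p*r - 11/8*q*r - 4/3*r**2 + 3533/240*p - 3047/240*q - 34/15*r + 831/80
  leading term p*r: no divisor's leading term divides it; move 16/3*p*r to the remainder.
  leading term q*r: subtract (11/2)·g_3 from -11/8*q*r - 4/3*r**2 + 3533/240*p - 3047/240*q - 34/15*r + 831/80 → -4/3*r**2 + 421/30*p - 48/5*r - 124/15
  leading term r**2: no divisor's leading term divides it; move -4/3*r**2 to the remainder.
  leading term p: no divisor's leading term divides it; move 421/30*p to the remainder.
  leading term r: no divisor's leading term divides it; move -48/5*r to the remainder.
  leading term 1: no divisor's leading term divides it; move -124/15 to the remainder.
  remainder 1/2*p**2 + 16/3*p*r - 4/3*r**2 + 421/30*p - 48/5*r - 124/15 ≠ 0; add g_4 = 1/2*p**2 + 16/3*p*r - 4/3*r**2 + 421/30*p - 48/5*r - 124/15 to the basis.

The other S-polynomials (S(f_2,g_3), S(f_1,g_4), S(f_2,g_4), S(g_3,g_4)) all reduce to 0 modulo the current basis, so we have a Gröbner basis.
Inter-reduce: drop elements whose leading term is divisible by another's, tail-reduce, and make monic.
Reduced Gröbner basis: {p**2 + 32/3*p*r - 8/3*r**2 + 421/15*p - 96/5*r - 248/15, p*q + 14/15*q - 4/3*r - 34/15, q*r - 1/2*p + 277/30*q - 16/3*r - 407/30}.

Buchberger on the second generating set:
h_1 = -24*p*q + 6*q*r - 3*p + 33*q - 27, LT = p*q.
h_2 = -97/2*p*q + 14*q*r - 7*p + 84*q - 10*r - 80, LT = p*q.

S(h_1,h_2): lcm = p*q. S = 15/388*q*r - 15/776*p + 277/776*q - 20/97*r - 407/776.
  leading term q*r: no divisor's leading term divides it; move 15/388*q*r to the remainder.
  leading term p: no divisor's leading term divides it; move -15/776*p to the remainder.
  leading term q: no divisor's leading term divides it; move 277/776*q to the remainder.
  leading term r: no divisor's leading term divides it; move -20/97*r to the remainder.
  leading term 1: no divisor's leading term divides it; move -407/776 to the remainder.
  remainder 15/388*q*r - 15/776*p + 277/776*q - 20/97*r - 407/776 ≠ 0; add k_3 = 15/388*q*r - 15/776*p + 277/776*q - 20/97*r - 407/776 to the basis.

S(h_1,k_3): lcm = p*q*r. S = -1/4*q*r**2 + 1/2*p**2 - 277/30*p*q + 131/24*p*r - 11/8*q*r + 407/30*p + 9/8*r.
  leading term q*r**2: subtract (-97/15*r)·k_3 from -1/4*q*r**2 + 1/2*p**2 - 277/30*p*q + 131/24*p*r - 11/8*q*r + 407/30*p + 9/8*r → 1/2*p**2 - 277/30*p*q + 16/3*p*r + 14/15*q*r - 4/3*r**2 + 407/30*p - 34/15*r
  leading term p**2: no divisor's leading term divides it; move 1/2*p**2 to the remainder.
  leading term p*q: subtract (277/720)·h_1 from -277/30*p*q + 16/3*p*r + 14/15*q*r - 4/3*r**2 + 407/30*p - 34/15*r → 16/3*p*r - 11/8*q*r - 4/3*r**2 + 3533/240*p - 3047/240*q - 34/15*r + 831/80
  leading term p*r: no divisor's leading term divides it; move 16/3*p*r to the remainder.
  leading term q*r: subtract (-1067/30)·k_3 from -11/8*q*r - 4/3*r**2 + 3533/240*p - 3047/240*q - 34/15*r + 831/80 → -4/3*r**2 + 421/30*p - 48/5*r - 124/15
  leading term r**2: no divisor's leading term divides it; move -4/3*r**2 to the remainder.
  leading term p: no divisor's leading term divides it; move 421/30*p to the remainder.
  leading term r: no divisor's leading term divides it; move -48/5*r to the remainder.
  leading term 1: no divisor's leading term divides it; move -124/15 to the remainder.
  remainder 1/2*p**2 + 16/3*p*r - 4/3*r**2 + 421/30*p - 48/5*r - 124/15 ≠ 0; add k_4 = 1/2*p**2 + 16/3*p*r - 4/3*r**2 + 421/30*p - 48/5*r - 124/15 to the basis.

The other S-polynomials (S(h_2,k_3), S(h_1,k_4), S(h_2,k_4), S(k_3,k_4)) all reduce to 0 modulo the current basis, so we have a Gröbner basis.
Inter-reduce: drop elements whose leading term is divisible by another's, tail-reduce, and make monic.
Reduced Gröbner basis: {p**2 + 32/3*p*r - 8/3*r**2 + 421/15*p - 96/5*r - 248/15, p*q + 14/15*q - 4/3*r - 34/15, q*r - 1/2*p + 277/30*q - 16/3*r - 407/30}.

Same reduced basis, so the two generating sets span the same ideal.

Yes, the ideals are equal.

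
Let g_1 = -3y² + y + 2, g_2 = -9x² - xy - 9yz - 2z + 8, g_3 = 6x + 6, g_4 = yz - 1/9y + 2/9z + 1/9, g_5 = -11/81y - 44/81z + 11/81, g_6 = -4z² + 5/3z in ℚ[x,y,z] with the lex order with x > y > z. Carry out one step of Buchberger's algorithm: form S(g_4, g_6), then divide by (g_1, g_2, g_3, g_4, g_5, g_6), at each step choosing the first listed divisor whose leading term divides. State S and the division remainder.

lcm(LM(g_4), LM(g_6)) = yz².
S = (lcm/LT(g_4))·g_4 − (lcm/LT(g_6))·g_6 = 11/36yz + 2/9z² + 1/9z.
Reduce S modulo (g_1, g_2, g_3, g_4, g_5, g_6) in that order:
  leading term yz: subtract (11/36)·g_4 from 11/36yz + 2/9z² + 1/9z → 11/324y + 2/9z² + 7/162z - 11/324
  leading term y: subtract (-¼)·g_5 from 11/324y + 2/9z² + 7/162z - 11/324 → 2/9z² - 5/54z
  leading term z²: subtract (-1/18)·g_6 from 2/9z² - 5/54z → 0
The remainder is 0, so this S-polynomial contributes no new basis element.

S(g_4, g_6) = 11/36yz + 2/9z² + 1/9z; remainder on division = 0.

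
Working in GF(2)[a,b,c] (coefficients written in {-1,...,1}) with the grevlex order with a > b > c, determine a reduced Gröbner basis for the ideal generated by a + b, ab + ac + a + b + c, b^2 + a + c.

f_1 = a + b, LT = a.
f_2 = ab + ac + a + b + c, LT = ab.
f_3 = b^2 + a + c, LT = b^2.

S(f_1,f_2): lcm = ab. S = b^2 + ac + a + b + c.
  reduce S modulo (f_1, f_2, f_3):
  remainder bc + b ≠ 0; add g_4 = bc + b to the basis.

S(f_2,f_3): lcm = ab^2. S = abc + a^2 + ab + b^2 + ac + bc.
  reduce S modulo (f_1, f_2, f_3, g_4):
  remainder c^2 + c ≠ 0; add g_5 = c^2 + c to the basis.

The other S-polynomials (S(f_1,f_3), S(f_1,g_4), S(f_2,g_4), S(f_3,g_4), S(f_1,g_5), S(f_2,g_5), S(f_3,g_5), S(g_4,g_5)) all reduce to 0 modulo the current basis, so we have a Gröbner basis.
Inter-reduce: drop elements whose leading term is divisible by another's, tail-reduce, and make monic.

G = {b^2 + b + c, bc + b, c^2 + c, a + b}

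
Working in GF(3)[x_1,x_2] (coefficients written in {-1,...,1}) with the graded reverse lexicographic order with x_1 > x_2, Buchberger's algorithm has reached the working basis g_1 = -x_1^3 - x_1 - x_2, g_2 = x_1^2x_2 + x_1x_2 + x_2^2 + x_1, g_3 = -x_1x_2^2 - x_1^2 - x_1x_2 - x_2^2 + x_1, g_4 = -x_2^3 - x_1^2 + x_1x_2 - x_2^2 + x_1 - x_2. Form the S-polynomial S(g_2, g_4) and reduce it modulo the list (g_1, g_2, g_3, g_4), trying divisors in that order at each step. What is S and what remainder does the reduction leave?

S(g_2, g_4) = -x_1^4 + x_1^3x_2 - x_1^2x_2^2 + x_1x_2^3 + x_2^4 + x_1^3 - x_1^2x_2 + x_1x_2^2; remainder on division = 0.

lcm(LM(g_2), LM(g_4)) = x_1^2x_2^3.
S = (lcm/LT(g_2))·g_2 − (lcm/LT(g_4))·g_4 = -x_1^4 + x_1^3x_2 - x_1^2x_2^2 + x_1x_2^3 + x_2^4 + x_1^3 - x_1^2x_2 + x_1x_2^2.
Reduce S modulo (g_1, g_2, g_3, g_4) in that order:
  leading term x_1^4: subtract (x_1)·g_1 from -x_1^4 + x_1^3x_2 - x_1^2x_2^2 + x_1x_2^3 + x_2^4 + x_1^3 - x_1^2x_2 + x_1x_2^2 → x_1^3x_2 - x_1^2x_2^2 + x_1x_2^3 + x_2^4 + x_1^3 - x_1^2x_2 + x_1x_2^2 + x_1^2 + x_1x_2
  leading term x_1^3x_2: subtract (-x_2)·g_1 from x_1^3x_2 - x_1^2x_2^2 + x_1x_2^3 + x_2^4 + x_1^3 - x_1^2x_2 + x_1x_2^2 + x_1^2 + x_1x_2 → -x_1^2x_2^2 + x_1x_2^3 + x_2^4 + x_1^3 - x_1^2x_2 + x_1x_2^2 + x_1^2 - x_2^2
  leading term x_1^2x_2^2: subtract (-x_2)·g_2 from -x_1^2x_2^2 + x_1x_2^3 + x_2^4 + x_1^3 - x_1^2x_2 + x_1x_2^2 + x_1^2 - x_2^2 → x_1x_2^3 + x_2^4 + x_1^3 - x_1^2x_2 - x_1x_2^2 + x_2^3 + x_1^2 + x_1x_2 - x_2^2
  leading term x_1x_2^3: subtract (-x_2)·g_3 from x_1x_2^3 + x_2^4 + x_1^3 - x_1^2x_2 - x_1x_2^2 + x_2^3 + x_1^2 + x_1x_2 - x_2^2 → x_2^4 + x_1^3 + x_1^2x_2 + x_1x_2^2 + x_1^2 - x_1x_2 - x_2^2
  leading term x_2^4: subtract (-x_2)·g_4 from x_2^4 + x_1^3 + x_1^2x_2 + x_1x_2^2 + x_1^2 - x_1x_2 - x_2^2 → x_1^3 - x_1x_2^2 - x_2^3 + x_1^2 + x_2^2
  leading term x_1^3: subtract (-1)·g_1 from x_1^3 - x_1x_2^2 - x_2^3 + x_1^2 + x_2^2 → -x_1x_2^2 - x_2^3 + x_1^2 + x_2^2 - x_1 - x_2
  leading term x_1x_2^2: subtract (1)·g_3 from -x_1x_2^2 - x_2^3 + x_1^2 + x_2^2 - x_1 - x_2 → -x_2^3 - x_1^2 + x_1x_2 - x_2^2 + x_1 - x_2
  leading term x_2^3: subtract (1)·g_4 from -x_2^3 - x_1^2 + x_1x_2 - x_2^2 + x_1 - x_2 → 0
The remainder is 0, so this S-polynomial contributes no new basis element.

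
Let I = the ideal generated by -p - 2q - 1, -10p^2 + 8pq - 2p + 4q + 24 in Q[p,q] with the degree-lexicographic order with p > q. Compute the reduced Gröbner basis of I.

f_1 = -p - 2q - 1, LT = p.
f_2 = -10p^2 + 8pq - 2p + 4q + 24, LT = p^2.

S(f_1,f_2): lcm = p^2. S = 14/5pq + 4/5p + 2/5q + 12/5.
  leading term pq: subtract (-14/5q)·f_1 from 14/5pq + 4/5p + 2/5q + 12/5 → -28/5q^2 + 4/5p - 12/5q + 12/5
  leading term q^2: no divisor's leading term divides it; move -28/5q^2 to the remainder.
  leading term p: subtract (-4/5)·f_1 from 4/5p - 12/5q + 12/5 → -4q + 8/5
  leading term q: no divisor's leading term divides it; move -4q to the remainder.
  leading term 1: no divisor's leading term divides it; move 8/5 to the remainder.
  remainder -28/5q^2 - 4q + 8/5 ≠ 0; add g_3 = -28/5q^2 - 4q + 8/5 to the basis.

The other S-polynomials (S(f_1,g_3), S(f_2,g_3)) all reduce to 0 modulo the current basis, so we have a Gröbner basis.
Inter-reduce: drop elements whose leading term is divisible by another's, tail-reduce, and make monic.

G = {q^2 + 5/7q - 2/7, p + 2q + 1}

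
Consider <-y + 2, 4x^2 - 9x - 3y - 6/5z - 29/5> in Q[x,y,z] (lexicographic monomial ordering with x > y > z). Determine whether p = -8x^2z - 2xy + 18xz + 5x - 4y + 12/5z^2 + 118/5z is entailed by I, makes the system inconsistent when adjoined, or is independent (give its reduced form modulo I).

-8x^2z - 2xy + 18xz + 5x - 4y + 12/5z^2 + 118/5z is independent of I; its normal form modulo I is x - 8.

First compute the reduced Gröbner basis of I by Buchberger's algorithm.
f_1 = -y + 2, LT = y.
f_2 = 4x^2 - 9x - 3y - 6/5z - 29/5, LT = x^2.

The S-polynomials (S(f_1,f_2)) all reduce to 0 modulo the current basis, so we have a Gröbner basis.
Inter-reduce: drop elements whose leading term is divisible by another's, tail-reduce, and make monic.
Reduced Gröbner basis: {x^2 - 9/4x - 3/10z - 59/20, y - 2}.
Label its elements g_1 = x^2 - 9/4x - 3/10z - 59/20, g_2 = y - 2.

Reduce p = -8x^2z - 2xy + 18xz + 5x - 4y + 12/5z^2 + 118/5z modulo G:
  leading term x^2z: subtract (-8z)·g_1 from -8x^2z - 2xy + 18xz + 5x - 4y + 12/5z^2 + 118/5z → -2xy + 5x - 4y
  leading term xy: subtract (-2x)·g_2 from -2xy + 5x - 4y → x - 4y
  leading term x: no divisor's leading term divides it; move x to the remainder.
  leading term y: subtract (-4)·g_2 from -4y → -8
  leading term 1: no divisor's leading term divides it; move -8 to the remainder.
  normal form = x - 8.
The normal form is nonzero, so p ∉ I. Since p minus its normal form lies in I, I + (p) = I + (r) where r = x - 8; decide whether this ideal is the whole ring.
Run Buchberger on G together with r (pairs among the g_i already reduce to 0 since G is a Gröbner basis):
g_1 = x^2 - 9/4x - 3/10z - 59/20, LT = x^2.
g_2 = y - 2, LT = y.
r = x - 8, LT = x.

S(g_1,r): lcm = x^2. S = 23/4x - 3/10z - 59/20.
  leading term x: subtract (23/4)·r from 23/4x - 3/10z - 59/20 → -3/10z + 861/20
  leading term z: no divisor's leading term divides it; move -3/10z to the remainder.
  leading term 1: no divisor's leading term divides it; move 861/20 to the remainder.
  remainder -3/10z + 861/20 ≠ 0; add m_4 = -3/10z + 861/20 to the basis.

The other S-polynomials (S(g_1,g_2), S(g_2,r), S(g_1,m_4), S(g_2,m_4), S(r,m_4)) all reduce to 0 modulo the current basis, so we have a Gröbner basis.
Inter-reduce: drop elements whose leading term is divisible by another's, tail-reduce, and make monic.
Reduced Gröbner basis: {x - 8, y - 2, z - 287/2}.
The reduced Gröbner basis of I + (p) is {x - 8, y - 2, z - 287/2} ≠ {1}, a proper ideal, so the enlarged system stays consistent: p is independent of I, with normal form x - 8.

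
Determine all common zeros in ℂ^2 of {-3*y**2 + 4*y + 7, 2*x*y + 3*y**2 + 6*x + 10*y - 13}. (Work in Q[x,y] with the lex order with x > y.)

Compute a lex Gröbner basis by Buchberger's algorithm.
f_1 = -3*y**2 + 4*y + 7, LT = y**2.
f_2 = 2*x*y + 6*x + 3*y**2 + 10*y - 13, LT = x*y.

S(f_1,f_2): lcm = x*y**2. S = -13/3*x*y - 7/3*x - 3/2*y**3 - 5*y**2 + 13/2*y.
  leading term x*y: subtract (-13/6)·f_2 from -13/3*x*y - 7/3*x - 3/2*y**3 - 5*y**2 + 13/2*y → 32/3*x - 3/2*y**3 + 3/2*y**2 + 169/6*y - 169/6
  leading term x: no divisor's leading term divides it; move 32/3*x to the remainder.
  leading term y**3: subtract (1/2*y)·f_1 from -3/2*y**3 + 3/2*y**2 + 169/6*y - 169/6 → -1/2*y**2 + 74/3*y - 169/6
  leading term y**2: subtract (1/6)·f_1 from -1/2*y**2 + 74/3*y - 169/6 → 24*y - 88/3
  leading term y: no divisor's leading term divides it; move 24*y to the remainder.
  leading term 1: no divisor's leading term divides it; move -88/3 to the remainder.
  remainder 32/3*x + 24*y - 88/3 ≠ 0; add h_3 = 32/3*x + 24*y - 88/3 to the basis.

The other S-polynomials (S(f_1,h_3), S(f_2,h_3)) all reduce to 0 modulo the current basis, so we have a Gröbner basis.
Inter-reduce: drop elements whose leading term is divisible by another's, tail-reduce, and make monic.
Reduced Gröbner basis: {x + 9/4*y - 11/4, y**2 - 4/3*y - 7/3}.

The lex basis is triangular: the last element involves only y. Solving y**2 - 4/3*y - 7/3 = 0 gives y ∈ {-1, 7/3}; substituting each value into the earlier elements determines the remaining variables.
  y = -1: the earlier basis element becomes x - 5 = 0, giving x = 5 — point (5, -1).
  y = 7/3: the earlier basis element becomes x + 5/2 = 0, giving x = -5/2 — point (-5/2, 7/3).
Each listed point satisfies every original equation (direct substitution).

{(5, -1), (-5/2, 7/3)}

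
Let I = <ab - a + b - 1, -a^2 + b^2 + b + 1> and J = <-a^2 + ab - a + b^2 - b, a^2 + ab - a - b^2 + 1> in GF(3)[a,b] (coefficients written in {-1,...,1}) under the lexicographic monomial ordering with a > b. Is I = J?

Equality of ideals is decidable: compute both reduced Gröbner bases (unique for the ordering) and check whether they agree.
Buchberger on the first generating set:
f_1 = ab - a + b - 1, LT = ab.
f_2 = -a^2 + b^2 + b + 1, LT = a^2.

S(f_1,f_2): lcm = a^2b. S = -a^2 + ab - a + b^3 + b^2 + b.
  leading term a^2: subtract (1)·f_2 from -a^2 + ab - a + b^3 + b^2 + b → ab - a + b^3 - 1
  leading term ab: subtract (1)·f_1 from ab - a + b^3 - 1 → b^3 - b
  leading term b^3: no divisor's leading term divides it; move b^3 to the remainder.
  leading term b: no divisor's leading term divides it; move -b to the remainder.
  remainder b^3 - b ≠ 0; add g_3 = b^3 - b to the basis.

The other S-polynomials (S(f_1,g_3), S(f_2,g_3)) all reduce to 0 modulo the current basis, so we have a Gröbner basis.
Inter-reduce: drop elements whose leading term is divisible by another's, tail-reduce, and make monic.
Reduced Gröbner basis: {a^2 - b^2 - b - 1, ab - a + b - 1, b^3 - b}.

Buchberger on the second generating set:
h_1 = -a^2 + ab - a + b^2 - b, LT = a^2.
h_2 = a^2 + ab - a - b^2 + 1, LT = a^2.

S(h_1,h_2): lcm = a^2. S = ab - a + b - 1.
  leading term ab: no divisor's leading term divides it; move ab to the remainder.
  leading term a: no divisor's leading term divides it; move -a to the remainder.
  leading term b: no divisor's leading term divides it; move b to the remainder.
  leading term 1: no divisor's leading term divides it; move -1 to the remainder.
  remainder ab - a + b - 1 ≠ 0; add k_3 = ab - a + b - 1 to the basis.

S(h_1,k_3): lcm = a^2b. S = a^2 - ab^2 + a - b^3 + b^2.
  leading term a^2: subtract (-1)·h_1 from a^2 - ab^2 + a - b^3 + b^2 → -ab^2 + ab - b^3 - b^2 - b
  leading term ab^2: subtract (-b)·k_3 from -ab^2 + ab - b^3 - b^2 - b → -b^3 + b
  leading term b^3: no divisor's leading term divides it; move -b^3 to the remainder.
  leading term b: no divisor's leading term divides it; move b to the remainder.
  remainder -b^3 + b ≠ 0; add k_4 = -b^3 + b to the basis.

The other S-polynomials (S(h_2,k_3), S(h_1,k_4), S(h_2,k_4), S(k_3,k_4)) all reduce to 0 modulo the current basis, so we have a Gröbner basis.
Inter-reduce: drop elements whose leading term is divisible by another's, tail-reduce, and make monic.
Reduced Gröbner basis: {a^2 - b^2 - b - 1, ab - a + b - 1, b^3 - b}.

These coincide, so the ideals are equal.

Yes, the ideals are equal.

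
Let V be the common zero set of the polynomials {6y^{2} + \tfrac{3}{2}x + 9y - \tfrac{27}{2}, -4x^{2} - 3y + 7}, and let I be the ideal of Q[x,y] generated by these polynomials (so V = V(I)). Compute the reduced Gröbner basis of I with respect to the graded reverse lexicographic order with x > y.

G = {x^{2} + \tfrac{3}{4}y - \tfrac{7}{4}, y^{2} + \tfrac{1}{4}x + \tfrac{3}{2}y - \tfrac{9}{4}}

f_1 = 6y^{2} + \tfrac{3}{2}x + 9y - \tfrac{27}{2}, LT = y^{2}.
f_2 = -4x^{2} - 3y + 7, LT = x^{2}.

The S-polynomials (S(f_1,f_2)) all reduce to 0 modulo the current basis, so we have a Gröbner basis.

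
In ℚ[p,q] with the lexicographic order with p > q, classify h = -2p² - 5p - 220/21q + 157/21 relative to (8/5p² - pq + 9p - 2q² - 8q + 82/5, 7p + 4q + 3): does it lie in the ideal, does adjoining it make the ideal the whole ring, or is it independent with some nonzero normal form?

First compute the reduced Gröbner basis of I by Buchberger's algorithm.
f_1 = 8/5p² - pq + 9p - 2q² - 8q + 82/5, LT = p².
f_2 = 7p + 4q + 3, LT = p.

S(f_1,f_2): lcm = p². S = -67/56pq + 291/56p - 5/4q² - 5q + 41/4.
  leading term pq: subtract (-67/392q)·f_2 from -67/56pq + 291/56p - 5/4q² - 5q + 41/4 → 291/56p - 111/196q² - 1759/392q + 41/4
  leading term p: subtract (291/392)·f_2 from 291/56p - 111/196q² - 1759/392q + 41/4 → -111/196q² - 2923/392q + 3145/392
  leading term q²: no divisor's leading term divides it; move -111/196q² to the remainder.
  leading term q: no divisor's leading term divides it; move -2923/392q to the remainder.
  leading term 1: no divisor's leading term divides it; move 3145/392 to the remainder.
  remainder -111/196q² - 2923/392q + 3145/392 ≠ 0; add k_3 = -111/196q² - 2923/392q + 3145/392 to the basis.

S(f_1,k_3): leading monomials are coprime, so the S-polynomial reduces to 0 (Buchberger's first criterion).
S(f_2,k_3): leading monomials are coprime, so the S-polynomial reduces to 0 (Buchberger's first criterion).
Every S-polynomial of the final basis reduces to 0, so we have a Gröbner basis.
Inter-reduce: drop elements whose leading term is divisible by another's, tail-reduce, and make monic.
Reduced Gröbner basis: {p + 4/7q + 3/7, q² + 79/6q - 85/6}.
Label its elements g_1 = p + 4/7q + 3/7, g_2 = q² + 79/6q - 85/6.

Reduce h = -2p² - 5p - 220/21q + 157/21 modulo G:
  leading term p²: subtract (-2p)·g_1 from -2p² - 5p - 220/21q + 157/21 → 8/7pq - 29/7p - 220/21q + 157/21
  leading term pq: subtract (8/7q)·g_1 from 8/7pq - 29/7p - 220/21q + 157/21 → -29/7p - 32/49q² - 1612/147q + 157/21
  leading term p: subtract (-29/7)·g_1 from -29/7p - 32/49q² - 1612/147q + 157/21 → -32/49q² - 1264/147q + 1360/147
  leading term q²: subtract (-32/49)·g_2 from -32/49q² - 1264/147q + 1360/147 → 0
  normal form = 0.
Since the normal form is 0, h ∈ I.

-2p² - 5p - 220/21q + 157/21 lies in I (it reduces to 0).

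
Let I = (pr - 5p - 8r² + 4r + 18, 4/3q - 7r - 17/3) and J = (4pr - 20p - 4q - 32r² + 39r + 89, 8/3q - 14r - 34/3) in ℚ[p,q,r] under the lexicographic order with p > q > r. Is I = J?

No, the ideals differ.

Equality of ideals is decidable: compute both reduced Gröbner bases (unique for the ordering) and check whether they agree.
Buchberger on the first generating set:
f_1 = pr - 5p - 8r² + 4r + 18, LT = pr.
f_2 = 4/3q - 7r - 17/3, LT = q.

The S-polynomials (S(f_1,f_2)) all reduce to 0 modulo the current basis, so we have a Gröbner basis.
Inter-reduce: drop elements whose leading term is divisible by another's, tail-reduce, and make monic.
Reduced Gröbner basis: {pr - 5p - 8r² + 4r + 18, q - 21/4r - 17/4}.

Buchberger on the second generating set:
h_1 = 4pr - 20p - 4q - 32r² + 39r + 89, LT = pr.
h_2 = 8/3q - 14r - 34/3, LT = q.

The S-polynomials (S(h_1,h_2)) all reduce to 0 modulo the current basis, so we have a Gröbner basis.
Inter-reduce: drop elements whose leading term is divisible by another's, tail-reduce, and make monic.
Reduced Gröbner basis: {pr - 5p - 8r² + 9/2r + 18, q - 21/4r - 17/4}.

Since the reduced bases disagree, the two ideals are not the same.
The same test decides containment: I ⊆ J iff every generator of I reduces to 0 modulo a Gröbner basis of J.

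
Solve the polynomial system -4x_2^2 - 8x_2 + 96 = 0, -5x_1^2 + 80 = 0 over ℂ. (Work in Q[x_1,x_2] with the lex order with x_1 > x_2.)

Compute a lex Gröbner basis by Buchberger's algorithm.
f_1 = -4x_2^2 - 8x_2 + 96, LT = x_2^2.
f_2 = -5x_1^2 + 80, LT = x_1^2.

S(f_1,f_2): leading monomials are coprime, so the S-polynomial reduces to 0 (Buchberger's first criterion).
Every S-polynomial of the final basis reduces to 0, so we have a Gröbner basis.
Inter-reduce: drop elements whose leading term is divisible by another's, tail-reduce, and make monic.
Reduced Gröbner basis: {x_1^2 - 16, x_2^2 + 2x_2 - 24}.

A lex Gröbner basis eliminates variables successively. Here x_2^2 + 2x_2 - 24 depends only on x_2, with roots {-6, 4}; lifting each root through the earlier basis elements recovers the full solutions.
  x_2 = -6: the earlier basis element becomes x_1^2 - 16 = 0, giving x_1 = -4, 4 — points (-4, -6), (4, -6).
  x_2 = 4: the earlier basis element becomes x_1^2 - 16 = 0, giving x_1 = -4, 4 — points (-4, 4), (4, 4).
Substituting each solution back into the original system confirms all equations vanish.

{(-4, -6), (4, -6), (-4, 4), (4, 4)}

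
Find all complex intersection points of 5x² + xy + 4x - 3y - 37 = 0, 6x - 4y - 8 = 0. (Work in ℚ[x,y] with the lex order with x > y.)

{(-2, -5), (31/13, 41/26)}

Compute a lex Gröbner basis by Buchberger's algorithm.
f_1 = 5x² + xy + 4x - 3y - 37, LT = x².
f_2 = 6x - 4y - 8, LT = x.

S(f_1,f_2): lcm = x². S = 13/15xy + 32/15x - ⅗y - 37/5.
  leading term xy: subtract (13/90y)·f_2 from 13/15xy + 32/15x - ⅗y - 37/5 → 32/15x + 26/45y² + 5/9y - 37/5
  leading term x: subtract (16/45)·f_2 from 32/15x + 26/45y² + 5/9y - 37/5 → 26/45y² + 89/45y - 41/9
  leading term y²: no divisor's leading term divides it; move 26/45y² to the remainder.
  leading term y: no divisor's leading term divides it; move 89/45y to the remainder.
  leading term 1: no divisor's leading term divides it; move -41/9 to the remainder.
  remainder 26/45y² + 89/45y - 41/9 ≠ 0; add h_3 = 26/45y² + 89/45y - 41/9 to the basis.

The other S-polynomials (S(f_1,h_3), S(f_2,h_3)) all reduce to 0 modulo the current basis, so we have a Gröbner basis.
Inter-reduce: drop elements whose leading term is divisible by another's, tail-reduce, and make monic.
Reduced Gröbner basis: {x - ⅔y - 4/3, y² + 89/26y - 205/26}.

Since the basis is lex-ordered, y² + 89/26y - 205/26 is univariate in y. Its roots are {-5, 41/26}. Back-substituting each root into the other basis elements fixes the other coordinates.
  y = -5: the earlier basis element becomes x + 2 = 0, giving x = -2 — point (-2, -5).
  y = 41/26: the earlier basis element becomes x - 31/13 = 0, giving x = 31/13 — point (31/13, 41/26).
This is the nonlinear analogue of row-reducing a linear system.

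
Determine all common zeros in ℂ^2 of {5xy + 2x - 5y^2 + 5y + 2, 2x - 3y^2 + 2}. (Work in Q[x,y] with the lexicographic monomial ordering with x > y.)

{(-1, 0), (-67/75, 4/15)}

Compute a lex Gröbner basis by Buchberger's algorithm.
f_1 = 5xy + 2x - 5y^2 + 5y + 2, LT = xy.
f_2 = 2x - 3y^2 + 2, LT = x.

S(f_1,f_2): lcm = xy. S = 2/5x + 3/2y^3 - y^2 + 2/5.
  reduce S modulo (f_1, f_2):
  remainder 3/2y^3 - 2/5y^2 ≠ 0; add h_3 = 3/2y^3 - 2/5y^2 to the basis.

The other S-polynomials (S(f_1,h_3), S(f_2,h_3)) all reduce to 0 modulo the current basis, so we have a Gröbner basis.
Inter-reduce: drop elements whose leading term is divisible by another's, tail-reduce, and make monic.
Reduced Gröbner basis: {x - 3/2y^2 + 1, y^3 - 4/15y^2}.

From the last basis element, y^3 - 4/15y^2 = 0, so y takes values in {0, 4/15}. Each choice, substituted upward through the basis, yields the corresponding point(s) of the solution set.
  y = 0: the earlier basis element becomes x + 1 = 0, giving x = -1 — point (-1, 0).
  y = 4/15: the earlier basis element becomes x + 67/75 = 0, giving x = -67/75 — point (-67/75, 4/15).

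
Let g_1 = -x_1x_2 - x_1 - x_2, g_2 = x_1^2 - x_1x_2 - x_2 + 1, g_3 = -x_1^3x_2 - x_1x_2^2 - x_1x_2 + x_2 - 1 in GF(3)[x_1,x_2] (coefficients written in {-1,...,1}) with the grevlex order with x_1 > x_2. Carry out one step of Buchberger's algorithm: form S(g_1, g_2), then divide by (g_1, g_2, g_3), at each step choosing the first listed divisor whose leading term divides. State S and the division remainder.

lcm(LM(g_1), LM(g_2)) = x_1^2x_2.
S = (lcm/LT(g_1))·g_1 − (lcm/LT(g_2))·g_2 = x_1x_2^2 + x_1^2 + x_1x_2 + x_2^2 - x_2.
Reduce S modulo (g_1, g_2, g_3) in that order:
  leading term x_1x_2^2: subtract (-x_2)·g_1 from x_1x_2^2 + x_1^2 + x_1x_2 + x_2^2 - x_2 → x_1^2 - x_2
  leading term x_1^2: subtract (1)·g_2 from x_1^2 - x_2 → x_1x_2 - 1
  leading term x_1x_2: subtract (-1)·g_1 from x_1x_2 - 1 → -x_1 - x_2 - 1
  leading term x_1: no divisor's leading term divides it; move -x_1 to the remainder.
  leading term x_2: no divisor's leading term divides it; move -x_2 to the remainder.
  leading term 1: no divisor's leading term divides it; move -1 to the remainder.
The remainder -x_1 - x_2 - 1 is nonzero, so it would be added as the next basis element.

S(g_1, g_2) = x_1x_2^2 + x_1^2 + x_1x_2 + x_2^2 - x_2; remainder on division = -x_1 - x_2 - 1.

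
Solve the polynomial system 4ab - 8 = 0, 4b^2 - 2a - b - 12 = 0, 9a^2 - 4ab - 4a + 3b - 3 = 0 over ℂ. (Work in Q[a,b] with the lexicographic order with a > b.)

{(1, 2)}

Compute a lex Gröbner basis by Buchberger's algorithm.
f_1 = 4ab - 8, LT = ab.
f_2 = -2a + 4b^2 - b - 12, LT = a.
f_3 = 9a^2 - 4ab - 4a + 3b - 3, LT = a^2.

S(f_1,f_2): lcm = ab. S = 2b^3 - 1/2b^2 - 6b - 2.
  leading term b^3: no divisor's leading term divides it; move 2b^3 to the remainder.
  leading term b^2: no divisor's leading term divides it; move -1/2b^2 to the remainder.
  leading term b: no divisor's leading term divides it; move -6b to the remainder.
  leading term 1: no divisor's leading term divides it; move -2 to the remainder.
  remainder 2b^3 - 1/2b^2 - 6b - 2 ≠ 0; add h_4 = 2b^3 - 1/2b^2 - 6b - 2 to the basis.

S(f_1,f_3): lcm = a^2b. S = 4/9ab^2 + 4/9ab - 2a - 1/3b^2 + 1/3b.
  leading term ab^2: subtract (1/9b)·f_1 from 4/9ab^2 + 4/9ab - 2a - 1/3b^2 + 1/3b → 4/9ab - 2a - 1/3b^2 + 11/9b
  leading term ab: subtract (1/9)·f_1 from 4/9ab - 2a - 1/3b^2 + 11/9b → -2a - 1/3b^2 + 11/9b + 8/9
  leading term a: subtract (1)·f_2 from -2a - 1/3b^2 + 11/9b + 8/9 → -13/3b^2 + 20/9b + 116/9
  leading term b^2: no divisor's leading term divides it; move -13/3b^2 to the remainder.
  leading term b: no divisor's leading term divides it; move 20/9b to the remainder.
  leading term 1: no divisor's leading term divides it; move 116/9 to the remainder.
  remainder -13/3b^2 + 20/9b + 116/9 ≠ 0; add h_5 = -13/3b^2 + 20/9b + 116/9 to the basis.

S(f_2,f_3): lcm = a^2. S = -2ab^2 + 17/18ab + 58/9a - 1/3b + 1/3.
  leading term ab^2: subtract (-1/2b)·f_1 from -2ab^2 + 17/18ab + 58/9a - 1/3b + 1/3 → 17/18ab + 58/9a - 13/3b + 1/3
  leading term ab: subtract (17/72)·f_1 from 17/18ab + 58/9a - 13/3b + 1/3 → 58/9a - 13/3b + 20/9
  leading term a: subtract (-29/9)·f_2 from 58/9a - 13/3b + 20/9 → 116/9b^2 - 68/9b - 328/9
  leading term b^2: subtract (-116/39)·h_5 from 116/9b^2 - 68/9b - 328/9 → -332/351b + 664/351
  leading term b: no divisor's leading term divides it; move -332/351b to the remainder.
  leading term 1: no divisor's leading term divides it; move 664/351 to the remainder.
  remainder -332/351b + 664/351 ≠ 0; add h_6 = -332/351b + 664/351 to the basis.

S(f_1,h_4): lcm = ab^3. S = 1/4ab^2 + 3ab + a - 2b^2.
  leading term ab^2: subtract (1/16b)·f_1 from 1/4ab^2 + 3ab + a - 2b^2 → 3ab + a - 2b^2 + 1/2b
  leading term ab: subtract (3/4)·f_1 from 3ab + a - 2b^2 + 1/2b → a - 2b^2 + 1/2b + 6
  leading term a: subtract (-1/2)·f_2 from a - 2b^2 + 1/2b + 6 → 0
  remainder 0.

S(f_2,h_4): leading monomials are coprime, so the S-polynomial reduces to 0 (Buchberger's first criterion).
S(f_3,h_4): leading monomials are coprime, so the S-polynomial reduces to 0 (Buchberger's first criterion).
S(f_1,h_5): lcm = ab^2. S = 20/39ab + 116/39a - 2b.
  leading term ab: subtract (5/39)·f_1 from 20/39ab + 116/39a - 2b → 116/39a - 2b + 40/39
  leading term a: subtract (-58/39)·f_2 from 116/39a - 2b + 40/39 → 232/39b^2 - 136/39b - 656/39
  leading term b^2: subtract (-232/169)·h_5 from 232/39b^2 - 136/39b - 656/39 → -664/1521b + 1328/1521
  leading term b: subtract (6/13)·h_6 from -664/1521b + 1328/1521 → 0
  remainder 0.

S(f_2,h_5): leading monomials are coprime, so the S-polynomial reduces to 0 (Buchberger's first criterion).
S(f_3,h_5): leading monomials are coprime, so the S-polynomial reduces to 0 (Buchberger's first criterion).
S(h_4,h_5): lcm = b^3. S = 41/156b^2 - 1/39b - 1.
  leading term b^2: subtract (-41/676)·h_5 from 41/156b^2 - 1/39b - 1 → 166/1521b - 332/1521
  leading term b: subtract (-3/26)·h_6 from 166/1521b - 332/1521 → 0
  remainder 0.

S(f_1,h_6): lcm = ab. S = 2a - 2.
  leading term a: subtract (-1)·f_2 from 2a - 2 → 4b^2 - b - 14
  leading term b^2: subtract (-12/13)·h_5 from 4b^2 - b - 14 → 41/39b - 82/39
  leading term b: subtract (-369/332)·h_6 from 41/39b - 82/39 → 0
  remainder 0.

S(f_2,h_6): leading monomials are coprime, so the S-polynomial reduces to 0 (Buchberger's first criterion).
S(f_3,h_6): leading monomials are coprime, so the S-polynomial reduces to 0 (Buchberger's first criterion).
S(h_4,h_6): lcm = b^3. S = 7/4b^2 - 3b - 1.
  leading term b^2: subtract (-21/52)·h_5 from 7/4b^2 - 3b - 1 → -82/39b + 164/39
  leading term b: subtract (369/166)·h_6 from -82/39b + 164/39 → 0
  remainder 0.

S(h_5,h_6): lcm = b^2. S = 58/39b - 116/39.
  leading term b: subtract (-261/166)·h_6 from 58/39b - 116/39 → 0
  remainder 0.

Every S-polynomial of the final basis reduces to 0, so we have a Gröbner basis.
Inter-reduce: drop elements whose leading term is divisible by another's, tail-reduce, and make monic.
Reduced Gröbner basis: {a - 1, b - 2}.

A lex Gröbner basis eliminates variables successively. Here b - 2 depends only on b, with roots {2}; lifting each root through the earlier basis elements recovers the full solutions.
  b = 2: the earlier basis element becomes a - 1 = 0, giving a = 1 — point (1, 2).
Substituting each solution back into the original system confirms all equations vanish.
This is the nonlinear analogue of row-reducing a linear system.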